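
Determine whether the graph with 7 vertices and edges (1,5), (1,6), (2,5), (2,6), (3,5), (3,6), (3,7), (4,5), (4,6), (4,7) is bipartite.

Step 1: Attempt 2-coloring using BFS:
  Start at vertex 1, assign color 0
  Color vertex 5 with color 1 (neighbor of 1)
  Color vertex 6 with color 1 (neighbor of 1)
  Color vertex 2 with color 0 (neighbor of 5)
  Color vertex 3 with color 0 (neighbor of 5)
  Color vertex 4 with color 0 (neighbor of 5)
  Color vertex 7 with color 1 (neighbor of 3)

Step 2: 2-coloring succeeded. No conflicts found.
  Set A (color 0): {1, 2, 3, 4}
  Set B (color 1): {5, 6, 7}

The graph is bipartite with partition {1, 2, 3, 4}, {5, 6, 7}.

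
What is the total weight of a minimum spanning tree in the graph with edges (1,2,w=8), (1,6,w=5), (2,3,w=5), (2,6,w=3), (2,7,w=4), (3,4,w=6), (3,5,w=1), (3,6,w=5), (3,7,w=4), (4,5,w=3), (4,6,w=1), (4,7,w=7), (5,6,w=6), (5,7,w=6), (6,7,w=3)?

Apply Kruskal's algorithm (sort edges by weight, add if no cycle):

Sorted edges by weight:
  (3,5) w=1
  (4,6) w=1
  (2,6) w=3
  (4,5) w=3
  (6,7) w=3
  (2,7) w=4
  (3,7) w=4
  (1,6) w=5
  (2,3) w=5
  (3,6) w=5
  (3,4) w=6
  (5,6) w=6
  (5,7) w=6
  (4,7) w=7
  (1,2) w=8

Add edge (3,5) w=1 -- no cycle. Running total: 1
Add edge (4,6) w=1 -- no cycle. Running total: 2
Add edge (2,6) w=3 -- no cycle. Running total: 5
Add edge (4,5) w=3 -- no cycle. Running total: 8
Add edge (6,7) w=3 -- no cycle. Running total: 11
Skip edge (2,7) w=4 -- would create cycle
Skip edge (3,7) w=4 -- would create cycle
Add edge (1,6) w=5 -- no cycle. Running total: 16

MST edges: (3,5,w=1), (4,6,w=1), (2,6,w=3), (4,5,w=3), (6,7,w=3), (1,6,w=5)
Total MST weight: 1 + 1 + 3 + 3 + 3 + 5 = 16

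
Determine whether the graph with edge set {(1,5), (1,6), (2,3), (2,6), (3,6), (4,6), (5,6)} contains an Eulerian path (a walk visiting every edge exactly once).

Step 1: Find the degree of each vertex:
  deg(1) = 2
  deg(2) = 2
  deg(3) = 2
  deg(4) = 1
  deg(5) = 2
  deg(6) = 5

Step 2: Count vertices with odd degree:
  Odd-degree vertices: 4, 6 (2 total)

Step 3: Apply Euler's theorem:
  - Eulerian circuit exists iff graph is connected and all vertices have even degree
  - Eulerian path exists iff graph is connected and has 0 or 2 odd-degree vertices

Graph is connected with exactly 2 odd-degree vertices (4, 6).
Eulerian path exists (starting and ending at the odd-degree vertices), but no Eulerian circuit.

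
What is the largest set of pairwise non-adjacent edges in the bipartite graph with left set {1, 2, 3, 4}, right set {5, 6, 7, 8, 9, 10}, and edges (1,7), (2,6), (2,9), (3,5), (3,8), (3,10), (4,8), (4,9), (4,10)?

Step 1: List the neighbors of each left vertex:
  1: 7
  2: 6, 9
  3: 5, 8, 10
  4: 8, 9, 10

Step 2: Greedily match left vertices, then look for augmenting paths:
  Match 1 -- 7
  Match 2 -- 6
  Match 3 -- 5
  Match 4 -- 8
  No augmenting path remains.

Step 3: Verify this is maximum:
  Matching size 4 = min(|L|, |R|) = min(4, 6), which is an upper bound, so this matching is maximum.

Maximum matching: {(1,7), (2,6), (3,5), (4,8)}
Size: 4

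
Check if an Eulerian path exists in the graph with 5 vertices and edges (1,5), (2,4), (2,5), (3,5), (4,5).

Step 1: Find the degree of each vertex:
  deg(1) = 1
  deg(2) = 2
  deg(3) = 1
  deg(4) = 2
  deg(5) = 4

Step 2: Count vertices with odd degree:
  Odd-degree vertices: 1, 3 (2 total)

Step 3: Apply Euler's theorem:
  - Eulerian circuit exists iff graph is connected and all vertices have even degree
  - Eulerian path exists iff graph is connected and has 0 or 2 odd-degree vertices

Graph is connected with exactly 2 odd-degree vertices (1, 3).
Eulerian path exists (starting and ending at the odd-degree vertices), but no Eulerian circuit.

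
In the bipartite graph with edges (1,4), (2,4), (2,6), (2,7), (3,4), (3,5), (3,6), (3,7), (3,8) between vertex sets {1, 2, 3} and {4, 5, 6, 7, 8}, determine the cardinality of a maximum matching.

Step 1: List the neighbors of each left vertex:
  1: 4
  2: 4, 6, 7
  3: 4, 5, 6, 7, 8

Step 2: Greedily match left vertices, then look for augmenting paths:
  Match 1 -- 4
  Match 2 -- 6
  Match 3 -- 5
  No augmenting path remains.

Step 3: Verify this is maximum:
  Matching size 3 = min(|L|, |R|) = min(3, 5), which is an upper bound, so this matching is maximum.

Maximum matching: {(1,4), (2,6), (3,5)}
Size: 3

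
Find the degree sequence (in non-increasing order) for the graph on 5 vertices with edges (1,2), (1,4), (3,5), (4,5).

Step 1: Count edges incident to each vertex:
  deg(1) = 2 (neighbors: 2, 4)
  deg(2) = 1 (neighbors: 1)
  deg(3) = 1 (neighbors: 5)
  deg(4) = 2 (neighbors: 1, 5)
  deg(5) = 2 (neighbors: 3, 4)

Step 2: Sort degrees in non-increasing order:
  Degrees: [2, 1, 1, 2, 2] -> sorted: [2, 2, 2, 1, 1]

Degree sequence: [2, 2, 2, 1, 1]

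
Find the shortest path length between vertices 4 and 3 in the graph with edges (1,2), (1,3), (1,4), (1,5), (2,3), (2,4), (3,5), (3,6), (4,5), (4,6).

Step 1: Build adjacency list:
  1: 2, 3, 4, 5
  2: 1, 3, 4
  3: 1, 2, 5, 6
  4: 1, 2, 5, 6
  5: 1, 3, 4
  6: 3, 4

Step 2: BFS from vertex 4 to find shortest path to 3:
  vertex 1 reached at distance 1
  vertex 2 reached at distance 1
  vertex 5 reached at distance 1
  vertex 6 reached at distance 1
  vertex 3 reached at distance 2

Step 3: Shortest path: 4 -> 1 -> 3
Path length: 2 edges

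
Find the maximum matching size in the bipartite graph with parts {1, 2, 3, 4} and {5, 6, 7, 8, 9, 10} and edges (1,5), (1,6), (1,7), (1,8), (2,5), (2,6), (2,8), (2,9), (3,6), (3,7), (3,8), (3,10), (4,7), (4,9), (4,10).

Step 1: List the neighbors of each left vertex:
  1: 5, 6, 7, 8
  2: 5, 6, 8, 9
  3: 6, 7, 8, 10
  4: 7, 9, 10

Step 2: Greedily match left vertices, then look for augmenting paths:
  Match 1 -- 5
  Match 2 -- 6
  Match 3 -- 7
  Match 4 -- 9
  No augmenting path remains.

Step 3: Verify this is maximum:
  Matching size 4 = min(|L|, |R|) = min(4, 6), which is an upper bound, so this matching is maximum.

Maximum matching: {(1,5), (2,6), (3,7), (4,9)}
Size: 4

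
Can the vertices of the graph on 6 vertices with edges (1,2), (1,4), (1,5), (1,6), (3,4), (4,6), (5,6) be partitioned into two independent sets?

Step 1: Attempt 2-coloring using BFS:
  Start at vertex 1, assign color 0
  Color vertex 2 with color 1 (neighbor of 1)
  Color vertex 4 with color 1 (neighbor of 1)
  Color vertex 5 with color 1 (neighbor of 1)
  Color vertex 6 with color 1 (neighbor of 1)
  Color vertex 3 with color 0 (neighbor of 4)

Step 2: Conflict found! Vertices 4 and 6 are adjacent but have the same color.
This means the graph contains an odd cycle.

The graph is NOT bipartite.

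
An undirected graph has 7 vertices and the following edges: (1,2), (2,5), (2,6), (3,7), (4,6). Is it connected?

Step 1: Build adjacency list from edges:
  1: 2
  2: 1, 5, 6
  3: 7
  4: 6
  5: 2
  6: 2, 4
  7: 3

Step 2: Run BFS/DFS from vertex 1:
  Visited: {1, 2, 5, 6, 4}
  Reached 5 of 7 vertices

Step 3: Only 5 of 7 vertices reached. Graph is disconnected.
Connected components: {1, 2, 4, 5, 6}, {3, 7}
Answer: No, the graph is not connected (2 components).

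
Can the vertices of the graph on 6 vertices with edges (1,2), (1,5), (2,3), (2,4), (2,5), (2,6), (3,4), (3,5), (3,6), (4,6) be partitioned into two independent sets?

Step 1: Attempt 2-coloring using BFS:
  Start at vertex 1, assign color 0
  Color vertex 2 with color 1 (neighbor of 1)
  Color vertex 5 with color 1 (neighbor of 1)
  Color vertex 3 with color 0 (neighbor of 2)
  Color vertex 4 with color 0 (neighbor of 2)

Step 2: Conflict found! Vertices 2 and 5 are adjacent but have the same color.
This means the graph contains an odd cycle.

The graph is NOT bipartite.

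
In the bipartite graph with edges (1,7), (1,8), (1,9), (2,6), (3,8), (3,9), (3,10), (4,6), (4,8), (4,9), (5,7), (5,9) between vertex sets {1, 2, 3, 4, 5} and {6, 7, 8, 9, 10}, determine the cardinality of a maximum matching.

Step 1: List the neighbors of each left vertex:
  1: 7, 8, 9
  2: 6
  3: 8, 9, 10
  4: 6, 8, 9
  5: 7, 9

Step 2: Greedily match left vertices, then look for augmenting paths:
  Match 1 -- 8
  Match 2 -- 6
  Match 3 -- 10
  Match 4 -- 9
  Match 5 -- 7
  No augmenting path remains.

Step 3: Verify this is maximum:
  Matching size 5 = min(|L|, |R|) = min(5, 5), which is an upper bound, so this matching is maximum.

Maximum matching: {(1,8), (2,6), (3,10), (4,9), (5,7)}
Size: 5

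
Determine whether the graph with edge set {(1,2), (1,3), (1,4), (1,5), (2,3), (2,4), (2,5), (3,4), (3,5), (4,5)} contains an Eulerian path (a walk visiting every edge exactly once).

Step 1: Find the degree of each vertex:
  deg(1) = 4
  deg(2) = 4
  deg(3) = 4
  deg(4) = 4
  deg(5) = 4

Step 2: Count vertices with odd degree:
  All vertices have even degree (0 odd-degree vertices)

Step 3: Apply Euler's theorem:
  - Eulerian circuit exists iff graph is connected and all vertices have even degree
  - Eulerian path exists iff graph is connected and has 0 or 2 odd-degree vertices

Graph is connected with 0 odd-degree vertices.
Both Eulerian circuit and Eulerian path exist.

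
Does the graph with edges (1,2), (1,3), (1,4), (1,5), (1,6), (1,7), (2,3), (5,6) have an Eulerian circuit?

Step 1: Find the degree of each vertex:
  deg(1) = 6
  deg(2) = 2
  deg(3) = 2
  deg(4) = 1
  deg(5) = 2
  deg(6) = 2
  deg(7) = 1

Step 2: Count vertices with odd degree:
  Odd-degree vertices: 4, 7 (2 total)

Step 3: Apply Euler's theorem:
  - Eulerian circuit exists iff graph is connected and all vertices have even degree
  - Eulerian path exists iff graph is connected and has 0 or 2 odd-degree vertices

Graph is connected with exactly 2 odd-degree vertices (4, 7).
Eulerian path exists (starting and ending at the odd-degree vertices), but no Eulerian circuit.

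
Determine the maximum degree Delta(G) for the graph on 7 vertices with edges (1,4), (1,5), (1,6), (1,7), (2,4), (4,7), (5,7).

Step 1: Count edges incident to each vertex:
  deg(1) = 4 (neighbors: 4, 5, 6, 7)
  deg(2) = 1 (neighbors: 4)
  deg(3) = 0 (neighbors: none)
  deg(4) = 3 (neighbors: 1, 2, 7)
  deg(5) = 2 (neighbors: 1, 7)
  deg(6) = 1 (neighbors: 1)
  deg(7) = 3 (neighbors: 1, 4, 5)

Step 2: Find maximum:
  max(4, 1, 0, 3, 2, 1, 3) = 4 (vertex 1)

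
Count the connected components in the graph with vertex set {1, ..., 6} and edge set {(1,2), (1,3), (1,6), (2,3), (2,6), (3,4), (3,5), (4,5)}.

Step 1: Build adjacency list from edges:
  1: 2, 3, 6
  2: 1, 3, 6
  3: 1, 2, 4, 5
  4: 3, 5
  5: 3, 4
  6: 1, 2

Step 2: Run BFS/DFS from vertex 1:
  Visited: {1, 2, 3, 6, 4, 5}
  Reached 6 of 6 vertices

Step 3: All 6 vertices reached from vertex 1, so the graph is connected.
Number of connected components: 1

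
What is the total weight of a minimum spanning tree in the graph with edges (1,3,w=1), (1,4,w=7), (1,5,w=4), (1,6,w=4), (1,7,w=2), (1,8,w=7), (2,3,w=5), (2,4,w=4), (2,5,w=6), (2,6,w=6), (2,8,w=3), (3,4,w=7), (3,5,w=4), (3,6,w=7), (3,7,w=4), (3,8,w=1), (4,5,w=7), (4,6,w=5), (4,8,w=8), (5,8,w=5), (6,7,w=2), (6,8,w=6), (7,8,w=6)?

Apply Kruskal's algorithm (sort edges by weight, add if no cycle):

Sorted edges by weight:
  (1,3) w=1
  (3,8) w=1
  (1,7) w=2
  (6,7) w=2
  (2,8) w=3
  (1,5) w=4
  (1,6) w=4
  (2,4) w=4
  (3,7) w=4
  (3,5) w=4
  (2,3) w=5
  (4,6) w=5
  (5,8) w=5
  (2,5) w=6
  (2,6) w=6
  (6,8) w=6
  (7,8) w=6
  (1,4) w=7
  (1,8) w=7
  (3,6) w=7
  (3,4) w=7
  (4,5) w=7
  (4,8) w=8

Add edge (1,3) w=1 -- no cycle. Running total: 1
Add edge (3,8) w=1 -- no cycle. Running total: 2
Add edge (1,7) w=2 -- no cycle. Running total: 4
Add edge (6,7) w=2 -- no cycle. Running total: 6
Add edge (2,8) w=3 -- no cycle. Running total: 9
Add edge (1,5) w=4 -- no cycle. Running total: 13
Skip edge (1,6) w=4 -- would create cycle
Add edge (2,4) w=4 -- no cycle. Running total: 17

MST edges: (1,3,w=1), (3,8,w=1), (1,7,w=2), (6,7,w=2), (2,8,w=3), (1,5,w=4), (2,4,w=4)
Total MST weight: 1 + 1 + 2 + 2 + 3 + 4 + 4 = 17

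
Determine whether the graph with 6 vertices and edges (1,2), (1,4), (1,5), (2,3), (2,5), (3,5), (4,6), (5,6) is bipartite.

Step 1: Attempt 2-coloring using BFS:
  Start at vertex 1, assign color 0
  Color vertex 2 with color 1 (neighbor of 1)
  Color vertex 4 with color 1 (neighbor of 1)
  Color vertex 5 with color 1 (neighbor of 1)
  Color vertex 3 with color 0 (neighbor of 2)

Step 2: Conflict found! Vertices 2 and 5 are adjacent but have the same color.
This means the graph contains an odd cycle.

The graph is NOT bipartite.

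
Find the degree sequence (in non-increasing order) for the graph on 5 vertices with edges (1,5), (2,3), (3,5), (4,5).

Step 1: Count edges incident to each vertex:
  deg(1) = 1 (neighbors: 5)
  deg(2) = 1 (neighbors: 3)
  deg(3) = 2 (neighbors: 2, 5)
  deg(4) = 1 (neighbors: 5)
  deg(5) = 3 (neighbors: 1, 3, 4)

Step 2: Sort degrees in non-increasing order:
  Degrees: [1, 1, 2, 1, 3] -> sorted: [3, 2, 1, 1, 1]

Degree sequence: [3, 2, 1, 1, 1]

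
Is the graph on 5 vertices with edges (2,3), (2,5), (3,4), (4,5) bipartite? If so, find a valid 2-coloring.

Step 1: Attempt 2-coloring using BFS:
  Start at vertex 1, assign color 0
  Start new component at vertex 2, assign color 0
  Color vertex 3 with color 1 (neighbor of 2)
  Color vertex 5 with color 1 (neighbor of 2)
  Color vertex 4 with color 0 (neighbor of 3)

Step 2: 2-coloring succeeded. No conflicts found.
  Set A (color 0): {1, 2, 4}
  Set B (color 1): {3, 5}

The graph is bipartite with partition {1, 2, 4}, {3, 5}.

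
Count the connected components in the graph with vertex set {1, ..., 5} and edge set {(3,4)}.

Step 1: Build adjacency list from edges:
  1: (none)
  2: (none)
  3: 4
  4: 3
  5: (none)

Step 2: Run BFS/DFS from vertex 1:
  Visited: {1}
  Reached 1 of 5 vertices

Step 3: Only 1 of 5 vertices reached. Graph is disconnected.
Connected components: {1}, {2}, {3, 4}, {5}
Number of connected components: 4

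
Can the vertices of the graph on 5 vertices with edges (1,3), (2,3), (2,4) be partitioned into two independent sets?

Step 1: Attempt 2-coloring using BFS:
  Start at vertex 1, assign color 0
  Color vertex 3 with color 1 (neighbor of 1)
  Color vertex 2 with color 0 (neighbor of 3)
  Color vertex 4 with color 1 (neighbor of 2)
  Start new component at vertex 5, assign color 0

Step 2: 2-coloring succeeded. No conflicts found.
  Set A (color 0): {1, 2, 5}
  Set B (color 1): {3, 4}

The graph is bipartite with partition {1, 2, 5}, {3, 4}.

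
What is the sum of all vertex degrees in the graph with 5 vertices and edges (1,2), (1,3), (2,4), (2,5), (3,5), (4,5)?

Step 1: Count edges incident to each vertex:
  deg(1) = 2 (neighbors: 2, 3)
  deg(2) = 3 (neighbors: 1, 4, 5)
  deg(3) = 2 (neighbors: 1, 5)
  deg(4) = 2 (neighbors: 2, 5)
  deg(5) = 3 (neighbors: 2, 3, 4)

Step 2: Sum all degrees:
  2 + 3 + 2 + 2 + 3 = 12

Verification: sum of degrees = 2 * |E| = 2 * 6 = 12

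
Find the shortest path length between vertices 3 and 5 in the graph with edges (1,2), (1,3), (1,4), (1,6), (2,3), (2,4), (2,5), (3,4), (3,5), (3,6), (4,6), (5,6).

Step 1: Build adjacency list:
  1: 2, 3, 4, 6
  2: 1, 3, 4, 5
  3: 1, 2, 4, 5, 6
  4: 1, 2, 3, 6
  5: 2, 3, 6
  6: 1, 3, 4, 5

Step 2: BFS from vertex 3 to find shortest path to 5:
  vertex 1 reached at distance 1
  vertex 2 reached at distance 1
  vertex 4 reached at distance 1
  vertex 5 reached at distance 1

Step 3: Shortest path: 3 -> 5
Path length: 1 edge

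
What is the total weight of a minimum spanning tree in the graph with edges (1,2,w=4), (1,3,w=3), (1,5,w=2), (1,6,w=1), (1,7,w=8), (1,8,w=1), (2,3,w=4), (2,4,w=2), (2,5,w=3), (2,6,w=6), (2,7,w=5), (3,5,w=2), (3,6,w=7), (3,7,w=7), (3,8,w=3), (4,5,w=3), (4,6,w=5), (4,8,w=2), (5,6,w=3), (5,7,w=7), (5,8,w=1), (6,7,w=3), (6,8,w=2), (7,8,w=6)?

Apply Kruskal's algorithm (sort edges by weight, add if no cycle):

Sorted edges by weight:
  (1,6) w=1
  (1,8) w=1
  (5,8) w=1
  (1,5) w=2
  (2,4) w=2
  (3,5) w=2
  (4,8) w=2
  (6,8) w=2
  (1,3) w=3
  (2,5) w=3
  (3,8) w=3
  (4,5) w=3
  (5,6) w=3
  (6,7) w=3
  (1,2) w=4
  (2,3) w=4
  (2,7) w=5
  (4,6) w=5
  (2,6) w=6
  (7,8) w=6
  (3,6) w=7
  (3,7) w=7
  (5,7) w=7
  (1,7) w=8

Add edge (1,6) w=1 -- no cycle. Running total: 1
Add edge (1,8) w=1 -- no cycle. Running total: 2
Add edge (5,8) w=1 -- no cycle. Running total: 3
Skip edge (1,5) w=2 -- would create cycle
Add edge (2,4) w=2 -- no cycle. Running total: 5
Add edge (3,5) w=2 -- no cycle. Running total: 7
Add edge (4,8) w=2 -- no cycle. Running total: 9
Skip edge (6,8) w=2 -- would create cycle
Skip edge (1,3) w=3 -- would create cycle
Skip edge (2,5) w=3 -- would create cycle
Skip edge (3,8) w=3 -- would create cycle
Skip edge (4,5) w=3 -- would create cycle
Skip edge (5,6) w=3 -- would create cycle
Add edge (6,7) w=3 -- no cycle. Running total: 12

MST edges: (1,6,w=1), (1,8,w=1), (5,8,w=1), (2,4,w=2), (3,5,w=2), (4,8,w=2), (6,7,w=3)
Total MST weight: 1 + 1 + 1 + 2 + 2 + 2 + 3 = 12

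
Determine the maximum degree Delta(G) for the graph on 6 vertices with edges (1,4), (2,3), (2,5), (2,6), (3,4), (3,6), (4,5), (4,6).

Step 1: Count edges incident to each vertex:
  deg(1) = 1 (neighbors: 4)
  deg(2) = 3 (neighbors: 3, 5, 6)
  deg(3) = 3 (neighbors: 2, 4, 6)
  deg(4) = 4 (neighbors: 1, 3, 5, 6)
  deg(5) = 2 (neighbors: 2, 4)
  deg(6) = 3 (neighbors: 2, 3, 4)

Step 2: Find maximum:
  max(1, 3, 3, 4, 2, 3) = 4 (vertex 4)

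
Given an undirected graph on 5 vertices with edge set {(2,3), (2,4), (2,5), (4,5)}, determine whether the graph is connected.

Step 1: Build adjacency list from edges:
  1: (none)
  2: 3, 4, 5
  3: 2
  4: 2, 5
  5: 2, 4

Step 2: Run BFS/DFS from vertex 1:
  Visited: {1}
  Reached 1 of 5 vertices

Step 3: Only 1 of 5 vertices reached. Graph is disconnected.
Connected components: {1}, {2, 3, 4, 5}
Answer: No, the graph is not connected (2 components).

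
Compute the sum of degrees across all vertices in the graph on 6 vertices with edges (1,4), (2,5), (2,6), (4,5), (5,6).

Step 1: Count edges incident to each vertex:
  deg(1) = 1 (neighbors: 4)
  deg(2) = 2 (neighbors: 5, 6)
  deg(3) = 0 (neighbors: none)
  deg(4) = 2 (neighbors: 1, 5)
  deg(5) = 3 (neighbors: 2, 4, 6)
  deg(6) = 2 (neighbors: 2, 5)

Step 2: Sum all degrees:
  1 + 2 + 0 + 2 + 3 + 2 = 10

Verification: sum of degrees = 2 * |E| = 2 * 5 = 10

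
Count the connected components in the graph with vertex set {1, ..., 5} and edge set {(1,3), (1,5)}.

Step 1: Build adjacency list from edges:
  1: 3, 5
  2: (none)
  3: 1
  4: (none)
  5: 1

Step 2: Run BFS/DFS from vertex 1:
  Visited: {1, 3, 5}
  Reached 3 of 5 vertices

Step 3: Only 3 of 5 vertices reached. Graph is disconnected.
Connected components: {1, 3, 5}, {2}, {4}
Number of connected components: 3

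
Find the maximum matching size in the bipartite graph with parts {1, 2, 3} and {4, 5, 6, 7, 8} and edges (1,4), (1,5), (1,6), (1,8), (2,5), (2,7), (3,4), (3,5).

Step 1: List the neighbors of each left vertex:
  1: 4, 5, 6, 8
  2: 5, 7
  3: 4, 5

Step 2: Greedily match left vertices, then look for augmenting paths:
  Match 1 -- 6
  Match 2 -- 5
  Match 3 -- 4
  No augmenting path remains.

Step 3: Verify this is maximum:
  Matching size 3 = min(|L|, |R|) = min(3, 5), which is an upper bound, so this matching is maximum.

Maximum matching: {(1,6), (2,5), (3,4)}
Size: 3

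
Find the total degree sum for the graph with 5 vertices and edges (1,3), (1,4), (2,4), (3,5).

Step 1: Count edges incident to each vertex:
  deg(1) = 2 (neighbors: 3, 4)
  deg(2) = 1 (neighbors: 4)
  deg(3) = 2 (neighbors: 1, 5)
  deg(4) = 2 (neighbors: 1, 2)
  deg(5) = 1 (neighbors: 3)

Step 2: Sum all degrees:
  2 + 1 + 2 + 2 + 1 = 8

Verification: sum of degrees = 2 * |E| = 2 * 4 = 8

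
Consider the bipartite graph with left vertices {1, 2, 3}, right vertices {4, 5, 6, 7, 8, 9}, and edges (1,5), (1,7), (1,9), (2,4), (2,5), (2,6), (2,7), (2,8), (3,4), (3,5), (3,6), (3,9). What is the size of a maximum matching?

Step 1: List the neighbors of each left vertex:
  1: 5, 7, 9
  2: 4, 5, 6, 7, 8
  3: 4, 5, 6, 9

Step 2: Greedily match left vertices, then look for augmenting paths:
  Match 1 -- 5
  Match 2 -- 4
  Match 3 -- 6
  No augmenting path remains.

Step 3: Verify this is maximum:
  Matching size 3 = min(|L|, |R|) = min(3, 6), which is an upper bound, so this matching is maximum.

Maximum matching: {(1,5), (2,4), (3,6)}
Size: 3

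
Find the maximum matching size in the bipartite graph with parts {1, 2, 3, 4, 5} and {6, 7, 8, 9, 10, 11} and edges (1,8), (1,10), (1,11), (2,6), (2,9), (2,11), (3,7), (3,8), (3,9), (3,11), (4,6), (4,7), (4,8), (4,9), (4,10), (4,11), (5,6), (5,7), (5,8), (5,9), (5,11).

Step 1: List the neighbors of each left vertex:
  1: 8, 10, 11
  2: 6, 9, 11
  3: 7, 8, 9, 11
  4: 6, 7, 8, 9, 10, 11
  5: 6, 7, 8, 9, 11

Step 2: Greedily match left vertices, then look for augmenting paths:
  Match 1 -- 8
  Match 2 -- 6
  Match 3 -- 7
  Match 4 -- 9
  Match 5 -- 11
  No augmenting path remains.

Step 3: Verify this is maximum:
  Matching size 5 = min(|L|, |R|) = min(5, 6), which is an upper bound, so this matching is maximum.

Maximum matching: {(1,8), (2,6), (3,7), (4,9), (5,11)}
Size: 5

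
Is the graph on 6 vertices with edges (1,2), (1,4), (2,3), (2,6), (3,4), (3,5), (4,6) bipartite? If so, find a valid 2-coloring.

Step 1: Attempt 2-coloring using BFS:
  Start at vertex 1, assign color 0
  Color vertex 2 with color 1 (neighbor of 1)
  Color vertex 4 with color 1 (neighbor of 1)
  Color vertex 3 with color 0 (neighbor of 2)
  Color vertex 6 with color 0 (neighbor of 2)
  Color vertex 5 with color 1 (neighbor of 3)

Step 2: 2-coloring succeeded. No conflicts found.
  Set A (color 0): {1, 3, 6}
  Set B (color 1): {2, 4, 5}

The graph is bipartite with partition {1, 3, 6}, {2, 4, 5}.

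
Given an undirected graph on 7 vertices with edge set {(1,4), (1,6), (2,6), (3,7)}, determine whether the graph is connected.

Step 1: Build adjacency list from edges:
  1: 4, 6
  2: 6
  3: 7
  4: 1
  5: (none)
  6: 1, 2
  7: 3

Step 2: Run BFS/DFS from vertex 1:
  Visited: {1, 4, 6, 2}
  Reached 4 of 7 vertices

Step 3: Only 4 of 7 vertices reached. Graph is disconnected.
Connected components: {1, 2, 4, 6}, {3, 7}, {5}
Answer: No, the graph is not connected (3 components).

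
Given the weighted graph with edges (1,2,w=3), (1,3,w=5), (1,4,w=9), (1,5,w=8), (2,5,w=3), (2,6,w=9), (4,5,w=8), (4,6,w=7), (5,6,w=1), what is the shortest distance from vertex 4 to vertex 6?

Step 1: Build adjacency list with weights:
  1: 2(w=3), 3(w=5), 4(w=9), 5(w=8)
  2: 1(w=3), 5(w=3), 6(w=9)
  3: 1(w=5)
  4: 1(w=9), 5(w=8), 6(w=7)
  5: 1(w=8), 2(w=3), 4(w=8), 6(w=1)
  6: 2(w=9), 4(w=7), 5(w=1)

Step 2: Apply Dijkstra's algorithm from vertex 4:
  Visit vertex 4 (distance=0)
    Update dist[1] = 9
    Update dist[5] = 8
    Update dist[6] = 7
  Visit vertex 6 (distance=7)
    Update dist[2] = 16

Step 3: Shortest path: 4 -> 6
Total weight: 7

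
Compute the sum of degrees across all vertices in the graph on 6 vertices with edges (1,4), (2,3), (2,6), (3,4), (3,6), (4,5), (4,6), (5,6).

Step 1: Count edges incident to each vertex:
  deg(1) = 1 (neighbors: 4)
  deg(2) = 2 (neighbors: 3, 6)
  deg(3) = 3 (neighbors: 2, 4, 6)
  deg(4) = 4 (neighbors: 1, 3, 5, 6)
  deg(5) = 2 (neighbors: 4, 6)
  deg(6) = 4 (neighbors: 2, 3, 4, 5)

Step 2: Sum all degrees:
  1 + 2 + 3 + 4 + 2 + 4 = 16

Verification: sum of degrees = 2 * |E| = 2 * 8 = 16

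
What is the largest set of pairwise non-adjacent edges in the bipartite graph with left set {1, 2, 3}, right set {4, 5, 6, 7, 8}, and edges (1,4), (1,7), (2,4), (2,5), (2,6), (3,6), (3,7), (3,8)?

Step 1: List the neighbors of each left vertex:
  1: 4, 7
  2: 4, 5, 6
  3: 6, 7, 8

Step 2: Greedily match left vertices, then look for augmenting paths:
  Match 1 -- 4
  Match 2 -- 5
  Match 3 -- 6
  No augmenting path remains.

Step 3: Verify this is maximum:
  Matching size 3 = min(|L|, |R|) = min(3, 5), which is an upper bound, so this matching is maximum.

Maximum matching: {(1,4), (2,5), (3,6)}
Size: 3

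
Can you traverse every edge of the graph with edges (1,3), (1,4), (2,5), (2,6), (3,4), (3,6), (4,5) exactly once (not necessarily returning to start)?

Step 1: Find the degree of each vertex:
  deg(1) = 2
  deg(2) = 2
  deg(3) = 3
  deg(4) = 3
  deg(5) = 2
  deg(6) = 2

Step 2: Count vertices with odd degree:
  Odd-degree vertices: 3, 4 (2 total)

Step 3: Apply Euler's theorem:
  - Eulerian circuit exists iff graph is connected and all vertices have even degree
  - Eulerian path exists iff graph is connected and has 0 or 2 odd-degree vertices

Graph is connected with exactly 2 odd-degree vertices (3, 4).
Eulerian path exists (starting and ending at the odd-degree vertices), but no Eulerian circuit.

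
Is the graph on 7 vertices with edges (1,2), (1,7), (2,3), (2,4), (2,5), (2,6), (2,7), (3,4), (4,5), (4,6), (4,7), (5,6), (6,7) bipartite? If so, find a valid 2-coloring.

Step 1: Attempt 2-coloring using BFS:
  Start at vertex 1, assign color 0
  Color vertex 2 with color 1 (neighbor of 1)
  Color vertex 7 with color 1 (neighbor of 1)
  Color vertex 3 with color 0 (neighbor of 2)
  Color vertex 4 with color 0 (neighbor of 2)
  Color vertex 5 with color 0 (neighbor of 2)
  Color vertex 6 with color 0 (neighbor of 2)

Step 2: Conflict found! Vertices 2 and 7 are adjacent but have the same color.
This means the graph contains an odd cycle.

The graph is NOT bipartite.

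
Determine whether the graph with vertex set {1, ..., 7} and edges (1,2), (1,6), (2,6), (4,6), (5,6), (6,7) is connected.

Step 1: Build adjacency list from edges:
  1: 2, 6
  2: 1, 6
  3: (none)
  4: 6
  5: 6
  6: 1, 2, 4, 5, 7
  7: 6

Step 2: Run BFS/DFS from vertex 1:
  Visited: {1, 2, 6, 4, 5, 7}
  Reached 6 of 7 vertices

Step 3: Only 6 of 7 vertices reached. Graph is disconnected.
Connected components: {1, 2, 4, 5, 6, 7}, {3}
Answer: No, the graph is not connected (2 components).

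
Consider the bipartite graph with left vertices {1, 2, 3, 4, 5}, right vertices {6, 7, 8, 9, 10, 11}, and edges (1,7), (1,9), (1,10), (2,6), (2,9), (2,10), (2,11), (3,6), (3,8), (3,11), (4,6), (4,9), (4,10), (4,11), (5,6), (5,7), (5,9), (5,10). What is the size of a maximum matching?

Step 1: List the neighbors of each left vertex:
  1: 7, 9, 10
  2: 6, 9, 10, 11
  3: 6, 8, 11
  4: 6, 9, 10, 11
  5: 6, 7, 9, 10

Step 2: Greedily match left vertices, then look for augmenting paths:
  Match 1 -- 7
  Match 2 -- 6
  Match 3 -- 8
  Match 4 -- 9
  Match 5 -- 10
  No augmenting path remains.

Step 3: Verify this is maximum:
  Matching size 5 = min(|L|, |R|) = min(5, 6), which is an upper bound, so this matching is maximum.

Maximum matching: {(1,7), (2,6), (3,8), (4,9), (5,10)}
Size: 5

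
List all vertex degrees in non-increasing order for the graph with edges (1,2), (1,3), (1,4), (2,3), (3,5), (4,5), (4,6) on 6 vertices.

Step 1: Count edges incident to each vertex:
  deg(1) = 3 (neighbors: 2, 3, 4)
  deg(2) = 2 (neighbors: 1, 3)
  deg(3) = 3 (neighbors: 1, 2, 5)
  deg(4) = 3 (neighbors: 1, 5, 6)
  deg(5) = 2 (neighbors: 3, 4)
  deg(6) = 1 (neighbors: 4)

Step 2: Sort degrees in non-increasing order:
  Degrees: [3, 2, 3, 3, 2, 1] -> sorted: [3, 3, 3, 2, 2, 1]

Degree sequence: [3, 3, 3, 2, 2, 1]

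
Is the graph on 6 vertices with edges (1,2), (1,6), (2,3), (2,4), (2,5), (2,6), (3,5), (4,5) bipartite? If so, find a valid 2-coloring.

Step 1: Attempt 2-coloring using BFS:
  Start at vertex 1, assign color 0
  Color vertex 2 with color 1 (neighbor of 1)
  Color vertex 6 with color 1 (neighbor of 1)
  Color vertex 3 with color 0 (neighbor of 2)
  Color vertex 4 with color 0 (neighbor of 2)
  Color vertex 5 with color 0 (neighbor of 2)

Step 2: Conflict found! Vertices 2 and 6 are adjacent but have the same color.
This means the graph contains an odd cycle.

The graph is NOT bipartite.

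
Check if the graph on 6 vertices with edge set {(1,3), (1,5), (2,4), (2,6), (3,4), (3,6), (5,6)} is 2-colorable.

Step 1: Attempt 2-coloring using BFS:
  Start at vertex 1, assign color 0
  Color vertex 3 with color 1 (neighbor of 1)
  Color vertex 5 with color 1 (neighbor of 1)
  Color vertex 4 with color 0 (neighbor of 3)
  Color vertex 6 with color 0 (neighbor of 3)
  Color vertex 2 with color 1 (neighbor of 4)

Step 2: 2-coloring succeeded. No conflicts found.
  Set A (color 0): {1, 4, 6}
  Set B (color 1): {2, 3, 5}

The graph is bipartite with partition {1, 4, 6}, {2, 3, 5}.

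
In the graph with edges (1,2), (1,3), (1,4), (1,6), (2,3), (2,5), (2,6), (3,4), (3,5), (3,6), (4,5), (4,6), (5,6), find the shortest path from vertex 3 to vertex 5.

Step 1: Build adjacency list:
  1: 2, 3, 4, 6
  2: 1, 3, 5, 6
  3: 1, 2, 4, 5, 6
  4: 1, 3, 5, 6
  5: 2, 3, 4, 6
  6: 1, 2, 3, 4, 5

Step 2: BFS from vertex 3 to find shortest path to 5:
  vertex 1 reached at distance 1
  vertex 2 reached at distance 1
  vertex 4 reached at distance 1
  vertex 5 reached at distance 1

Step 3: Shortest path: 3 -> 5
Path length: 1 edge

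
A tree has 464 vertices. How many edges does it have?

A tree on n vertices always has exactly n - 1 edges.
For n = 464: edges = 464 - 1 = 463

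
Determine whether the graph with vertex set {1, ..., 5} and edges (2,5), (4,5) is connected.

Step 1: Build adjacency list from edges:
  1: (none)
  2: 5
  3: (none)
  4: 5
  5: 2, 4

Step 2: Run BFS/DFS from vertex 1:
  Visited: {1}
  Reached 1 of 5 vertices

Step 3: Only 1 of 5 vertices reached. Graph is disconnected.
Connected components: {1}, {2, 4, 5}, {3}
Answer: No, the graph is not connected (3 components).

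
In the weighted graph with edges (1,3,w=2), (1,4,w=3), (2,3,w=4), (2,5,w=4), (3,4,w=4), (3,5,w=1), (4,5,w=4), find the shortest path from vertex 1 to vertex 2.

Step 1: Build adjacency list with weights:
  1: 3(w=2), 4(w=3)
  2: 3(w=4), 5(w=4)
  3: 1(w=2), 2(w=4), 4(w=4), 5(w=1)
  4: 1(w=3), 3(w=4), 5(w=4)
  5: 2(w=4), 3(w=1), 4(w=4)

Step 2: Apply Dijkstra's algorithm from vertex 1:
  Visit vertex 1 (distance=0)
    Update dist[3] = 2
    Update dist[4] = 3
  Visit vertex 3 (distance=2)
    Update dist[2] = 6
    Update dist[5] = 3
  Visit vertex 4 (distance=3)
  Visit vertex 5 (distance=3)
  Visit vertex 2 (distance=6)

Step 3: Shortest path: 1 -> 3 -> 2
Total weight: 2 + 4 = 6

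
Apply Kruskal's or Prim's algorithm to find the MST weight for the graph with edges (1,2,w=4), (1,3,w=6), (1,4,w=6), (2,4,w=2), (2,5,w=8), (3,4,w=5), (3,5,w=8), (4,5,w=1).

Apply Kruskal's algorithm (sort edges by weight, add if no cycle):

Sorted edges by weight:
  (4,5) w=1
  (2,4) w=2
  (1,2) w=4
  (3,4) w=5
  (1,4) w=6
  (1,3) w=6
  (2,5) w=8
  (3,5) w=8

Add edge (4,5) w=1 -- no cycle. Running total: 1
Add edge (2,4) w=2 -- no cycle. Running total: 3
Add edge (1,2) w=4 -- no cycle. Running total: 7
Add edge (3,4) w=5 -- no cycle. Running total: 12

MST edges: (4,5,w=1), (2,4,w=2), (1,2,w=4), (3,4,w=5)
Total MST weight: 1 + 2 + 4 + 5 = 12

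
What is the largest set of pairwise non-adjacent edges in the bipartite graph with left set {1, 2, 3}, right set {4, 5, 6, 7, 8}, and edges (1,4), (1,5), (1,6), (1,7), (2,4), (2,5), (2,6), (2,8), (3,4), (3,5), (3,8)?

Step 1: List the neighbors of each left vertex:
  1: 4, 5, 6, 7
  2: 4, 5, 6, 8
  3: 4, 5, 8

Step 2: Greedily match left vertices, then look for augmenting paths:
  Match 1 -- 4
  Match 2 -- 5
  Match 3 -- 8
  No augmenting path remains.

Step 3: Verify this is maximum:
  Matching size 3 = min(|L|, |R|) = min(3, 5), which is an upper bound, so this matching is maximum.

Maximum matching: {(1,4), (2,5), (3,8)}
Size: 3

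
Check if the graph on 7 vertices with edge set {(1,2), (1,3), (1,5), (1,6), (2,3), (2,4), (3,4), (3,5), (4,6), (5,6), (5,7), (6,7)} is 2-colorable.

Step 1: Attempt 2-coloring using BFS:
  Start at vertex 1, assign color 0
  Color vertex 2 with color 1 (neighbor of 1)
  Color vertex 3 with color 1 (neighbor of 1)
  Color vertex 5 with color 1 (neighbor of 1)
  Color vertex 6 with color 1 (neighbor of 1)

Step 2: Conflict found! Vertices 2 and 3 are adjacent but have the same color.
This means the graph contains an odd cycle.

The graph is NOT bipartite.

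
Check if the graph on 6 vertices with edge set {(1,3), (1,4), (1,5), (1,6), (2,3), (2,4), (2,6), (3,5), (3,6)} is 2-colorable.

Step 1: Attempt 2-coloring using BFS:
  Start at vertex 1, assign color 0
  Color vertex 3 with color 1 (neighbor of 1)
  Color vertex 4 with color 1 (neighbor of 1)
  Color vertex 5 with color 1 (neighbor of 1)
  Color vertex 6 with color 1 (neighbor of 1)
  Color vertex 2 with color 0 (neighbor of 3)

Step 2: Conflict found! Vertices 3 and 5 are adjacent but have the same color.
This means the graph contains an odd cycle.

The graph is NOT bipartite.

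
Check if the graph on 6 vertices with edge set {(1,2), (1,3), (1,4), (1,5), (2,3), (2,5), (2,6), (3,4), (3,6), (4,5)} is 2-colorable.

Step 1: Attempt 2-coloring using BFS:
  Start at vertex 1, assign color 0
  Color vertex 2 with color 1 (neighbor of 1)
  Color vertex 3 with color 1 (neighbor of 1)
  Color vertex 4 with color 1 (neighbor of 1)
  Color vertex 5 with color 1 (neighbor of 1)

Step 2: Conflict found! Vertices 2 and 3 are adjacent but have the same color.
This means the graph contains an odd cycle.

The graph is NOT bipartite.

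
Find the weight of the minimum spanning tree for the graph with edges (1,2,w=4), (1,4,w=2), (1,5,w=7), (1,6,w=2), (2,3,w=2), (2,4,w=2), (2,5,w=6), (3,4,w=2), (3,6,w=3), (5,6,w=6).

Apply Kruskal's algorithm (sort edges by weight, add if no cycle):

Sorted edges by weight:
  (1,4) w=2
  (1,6) w=2
  (2,3) w=2
  (2,4) w=2
  (3,4) w=2
  (3,6) w=3
  (1,2) w=4
  (2,5) w=6
  (5,6) w=6
  (1,5) w=7

Add edge (1,4) w=2 -- no cycle. Running total: 2
Add edge (1,6) w=2 -- no cycle. Running total: 4
Add edge (2,3) w=2 -- no cycle. Running total: 6
Add edge (2,4) w=2 -- no cycle. Running total: 8
Skip edge (3,4) w=2 -- would create cycle
Skip edge (3,6) w=3 -- would create cycle
Skip edge (1,2) w=4 -- would create cycle
Add edge (2,5) w=6 -- no cycle. Running total: 14

MST edges: (1,4,w=2), (1,6,w=2), (2,3,w=2), (2,4,w=2), (2,5,w=6)
Total MST weight: 2 + 2 + 2 + 2 + 6 = 14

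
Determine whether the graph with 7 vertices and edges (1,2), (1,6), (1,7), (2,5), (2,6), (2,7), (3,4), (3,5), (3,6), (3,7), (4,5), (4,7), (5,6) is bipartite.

Step 1: Attempt 2-coloring using BFS:
  Start at vertex 1, assign color 0
  Color vertex 2 with color 1 (neighbor of 1)
  Color vertex 6 with color 1 (neighbor of 1)
  Color vertex 7 with color 1 (neighbor of 1)
  Color vertex 5 with color 0 (neighbor of 2)

Step 2: Conflict found! Vertices 2 and 6 are adjacent but have the same color.
This means the graph contains an odd cycle.

The graph is NOT bipartite.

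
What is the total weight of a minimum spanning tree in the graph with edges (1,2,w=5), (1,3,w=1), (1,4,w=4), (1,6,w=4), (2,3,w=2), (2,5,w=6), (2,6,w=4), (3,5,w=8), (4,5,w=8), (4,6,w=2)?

Apply Kruskal's algorithm (sort edges by weight, add if no cycle):

Sorted edges by weight:
  (1,3) w=1
  (2,3) w=2
  (4,6) w=2
  (1,6) w=4
  (1,4) w=4
  (2,6) w=4
  (1,2) w=5
  (2,5) w=6
  (3,5) w=8
  (4,5) w=8

Add edge (1,3) w=1 -- no cycle. Running total: 1
Add edge (2,3) w=2 -- no cycle. Running total: 3
Add edge (4,6) w=2 -- no cycle. Running total: 5
Add edge (1,6) w=4 -- no cycle. Running total: 9
Skip edge (1,4) w=4 -- would create cycle
Skip edge (2,6) w=4 -- would create cycle
Skip edge (1,2) w=5 -- would create cycle
Add edge (2,5) w=6 -- no cycle. Running total: 15

MST edges: (1,3,w=1), (2,3,w=2), (4,6,w=2), (1,6,w=4), (2,5,w=6)
Total MST weight: 1 + 2 + 2 + 4 + 6 = 15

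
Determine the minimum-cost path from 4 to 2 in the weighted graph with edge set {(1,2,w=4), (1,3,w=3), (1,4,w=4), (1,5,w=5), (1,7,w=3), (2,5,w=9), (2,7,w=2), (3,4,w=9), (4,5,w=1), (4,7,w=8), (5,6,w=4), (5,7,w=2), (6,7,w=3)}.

Step 1: Build adjacency list with weights:
  1: 2(w=4), 3(w=3), 4(w=4), 5(w=5), 7(w=3)
  2: 1(w=4), 5(w=9), 7(w=2)
  3: 1(w=3), 4(w=9)
  4: 1(w=4), 3(w=9), 5(w=1), 7(w=8)
  5: 1(w=5), 2(w=9), 4(w=1), 6(w=4), 7(w=2)
  6: 5(w=4), 7(w=3)
  7: 1(w=3), 2(w=2), 4(w=8), 5(w=2), 6(w=3)

Step 2: Apply Dijkstra's algorithm from vertex 4:
  Visit vertex 4 (distance=0)
    Update dist[1] = 4
    Update dist[3] = 9
    Update dist[5] = 1
    Update dist[7] = 8
  Visit vertex 5 (distance=1)
    Update dist[2] = 10
    Update dist[6] = 5
    Update dist[7] = 3
  Visit vertex 7 (distance=3)
    Update dist[2] = 5
  Visit vertex 1 (distance=4)
    Update dist[3] = 7
  Visit vertex 2 (distance=5)

Step 3: Shortest path: 4 -> 5 -> 7 -> 2
Total weight: 1 + 2 + 2 = 5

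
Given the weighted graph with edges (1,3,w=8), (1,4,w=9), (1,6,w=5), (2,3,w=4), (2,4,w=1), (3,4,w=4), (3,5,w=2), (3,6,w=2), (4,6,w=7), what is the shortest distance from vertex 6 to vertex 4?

Step 1: Build adjacency list with weights:
  1: 3(w=8), 4(w=9), 6(w=5)
  2: 3(w=4), 4(w=1)
  3: 1(w=8), 2(w=4), 4(w=4), 5(w=2), 6(w=2)
  4: 1(w=9), 2(w=1), 3(w=4), 6(w=7)
  5: 3(w=2)
  6: 1(w=5), 3(w=2), 4(w=7)

Step 2: Apply Dijkstra's algorithm from vertex 6:
  Visit vertex 6 (distance=0)
    Update dist[1] = 5
    Update dist[3] = 2
    Update dist[4] = 7
  Visit vertex 3 (distance=2)
    Update dist[2] = 6
    Update dist[4] = 6
    Update dist[5] = 4
  Visit vertex 5 (distance=4)
  Visit vertex 1 (distance=5)
  Visit vertex 2 (distance=6)
  Visit vertex 4 (distance=6)

Step 3: Shortest path: 6 -> 3 -> 4
Total weight: 2 + 4 = 6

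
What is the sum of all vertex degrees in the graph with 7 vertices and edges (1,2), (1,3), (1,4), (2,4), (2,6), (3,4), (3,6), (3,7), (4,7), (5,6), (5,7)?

Step 1: Count edges incident to each vertex:
  deg(1) = 3 (neighbors: 2, 3, 4)
  deg(2) = 3 (neighbors: 1, 4, 6)
  deg(3) = 4 (neighbors: 1, 4, 6, 7)
  deg(4) = 4 (neighbors: 1, 2, 3, 7)
  deg(5) = 2 (neighbors: 6, 7)
  deg(6) = 3 (neighbors: 2, 3, 5)
  deg(7) = 3 (neighbors: 3, 4, 5)

Step 2: Sum all degrees:
  3 + 3 + 4 + 4 + 2 + 3 + 3 = 22

Verification: sum of degrees = 2 * |E| = 2 * 11 = 22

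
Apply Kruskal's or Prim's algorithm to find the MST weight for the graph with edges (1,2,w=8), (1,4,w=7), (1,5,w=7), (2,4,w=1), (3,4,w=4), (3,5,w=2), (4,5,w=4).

Apply Kruskal's algorithm (sort edges by weight, add if no cycle):

Sorted edges by weight:
  (2,4) w=1
  (3,5) w=2
  (3,4) w=4
  (4,5) w=4
  (1,4) w=7
  (1,5) w=7
  (1,2) w=8

Add edge (2,4) w=1 -- no cycle. Running total: 1
Add edge (3,5) w=2 -- no cycle. Running total: 3
Add edge (3,4) w=4 -- no cycle. Running total: 7
Skip edge (4,5) w=4 -- would create cycle
Add edge (1,4) w=7 -- no cycle. Running total: 14

MST edges: (2,4,w=1), (3,5,w=2), (3,4,w=4), (1,4,w=7)
Total MST weight: 1 + 2 + 4 + 7 = 14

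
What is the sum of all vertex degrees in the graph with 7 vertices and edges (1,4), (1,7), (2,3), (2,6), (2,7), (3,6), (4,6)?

Step 1: Count edges incident to each vertex:
  deg(1) = 2 (neighbors: 4, 7)
  deg(2) = 3 (neighbors: 3, 6, 7)
  deg(3) = 2 (neighbors: 2, 6)
  deg(4) = 2 (neighbors: 1, 6)
  deg(5) = 0 (neighbors: none)
  deg(6) = 3 (neighbors: 2, 3, 4)
  deg(7) = 2 (neighbors: 1, 2)

Step 2: Sum all degrees:
  2 + 3 + 2 + 2 + 0 + 3 + 2 = 14

Verification: sum of degrees = 2 * |E| = 2 * 7 = 14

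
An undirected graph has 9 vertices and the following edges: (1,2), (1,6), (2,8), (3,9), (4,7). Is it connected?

Step 1: Build adjacency list from edges:
  1: 2, 6
  2: 1, 8
  3: 9
  4: 7
  5: (none)
  6: 1
  7: 4
  8: 2
  9: 3

Step 2: Run BFS/DFS from vertex 1:
  Visited: {1, 2, 6, 8}
  Reached 4 of 9 vertices

Step 3: Only 4 of 9 vertices reached. Graph is disconnected.
Connected components: {1, 2, 6, 8}, {3, 9}, {4, 7}, {5}
Answer: No, the graph is not connected (4 components).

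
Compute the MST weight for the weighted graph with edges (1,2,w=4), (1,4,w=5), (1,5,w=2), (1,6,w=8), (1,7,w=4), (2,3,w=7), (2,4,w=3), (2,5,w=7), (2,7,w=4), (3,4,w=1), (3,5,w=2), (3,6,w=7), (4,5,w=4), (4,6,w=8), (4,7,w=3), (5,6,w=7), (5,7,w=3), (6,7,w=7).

Apply Kruskal's algorithm (sort edges by weight, add if no cycle):

Sorted edges by weight:
  (3,4) w=1
  (1,5) w=2
  (3,5) w=2
  (2,4) w=3
  (4,7) w=3
  (5,7) w=3
  (1,2) w=4
  (1,7) w=4
  (2,7) w=4
  (4,5) w=4
  (1,4) w=5
  (2,3) w=7
  (2,5) w=7
  (3,6) w=7
  (5,6) w=7
  (6,7) w=7
  (1,6) w=8
  (4,6) w=8

Add edge (3,4) w=1 -- no cycle. Running total: 1
Add edge (1,5) w=2 -- no cycle. Running total: 3
Add edge (3,5) w=2 -- no cycle. Running total: 5
Add edge (2,4) w=3 -- no cycle. Running total: 8
Add edge (4,7) w=3 -- no cycle. Running total: 11
Skip edge (5,7) w=3 -- would create cycle
Skip edge (1,2) w=4 -- would create cycle
Skip edge (1,7) w=4 -- would create cycle
Skip edge (2,7) w=4 -- would create cycle
Skip edge (4,5) w=4 -- would create cycle
Skip edge (1,4) w=5 -- would create cycle
Skip edge (2,3) w=7 -- would create cycle
Skip edge (2,5) w=7 -- would create cycle
Add edge (3,6) w=7 -- no cycle. Running total: 18

MST edges: (3,4,w=1), (1,5,w=2), (3,5,w=2), (2,4,w=3), (4,7,w=3), (3,6,w=7)
Total MST weight: 1 + 2 + 2 + 3 + 3 + 7 = 18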